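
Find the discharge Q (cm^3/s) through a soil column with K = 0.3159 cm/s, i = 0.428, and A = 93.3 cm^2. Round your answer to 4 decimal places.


Step 1: Apply Darcy's law: Q = K * i * A
Step 2: Q = 0.3159 * 0.428 * 93.3
Step 3: Q = 12.6146 cm^3/s

12.6146


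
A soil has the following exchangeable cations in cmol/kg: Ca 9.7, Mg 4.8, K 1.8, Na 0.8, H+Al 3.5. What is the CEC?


Step 1: CEC = Ca + Mg + K + Na + (H+Al)
Step 2: CEC = 9.7 + 4.8 + 1.8 + 0.8 + 3.5
Step 3: CEC = 20.6 cmol/kg

20.6


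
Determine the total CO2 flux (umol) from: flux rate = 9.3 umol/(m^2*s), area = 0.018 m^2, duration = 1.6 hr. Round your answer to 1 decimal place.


Step 1: Convert time to seconds: 1.6 hr * 3600 = 5760.0 s
Step 2: Total = flux * area * time_s
Step 3: Total = 9.3 * 0.018 * 5760.0
Step 4: Total = 964.2 umol

964.2


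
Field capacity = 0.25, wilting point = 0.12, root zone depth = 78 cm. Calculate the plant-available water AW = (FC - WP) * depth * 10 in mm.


Step 1: Available water = (FC - WP) * depth * 10
Step 2: AW = (0.25 - 0.12) * 78 * 10
Step 3: AW = 0.13 * 78 * 10
Step 4: AW = 101.4 mm

101.4


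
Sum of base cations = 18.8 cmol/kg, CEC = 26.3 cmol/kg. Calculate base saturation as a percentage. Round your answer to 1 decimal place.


Step 1: BS = 100 * (sum of bases) / CEC
Step 2: BS = 100 * 18.8 / 26.3
Step 3: BS = 71.5%

71.5


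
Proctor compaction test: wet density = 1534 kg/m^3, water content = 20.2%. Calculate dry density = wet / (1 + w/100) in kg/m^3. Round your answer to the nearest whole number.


Step 1: Dry density = wet density / (1 + w/100)
Step 2: Dry density = 1534 / (1 + 20.2/100)
Step 3: Dry density = 1534 / 1.202
Step 4: Dry density = 1276 kg/m^3

1276


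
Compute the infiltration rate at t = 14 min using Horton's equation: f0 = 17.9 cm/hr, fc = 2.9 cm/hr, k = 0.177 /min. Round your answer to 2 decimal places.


Step 1: f = fc + (f0 - fc) * exp(-k * t)
Step 2: exp(-0.177 * 14) = 0.083911
Step 3: f = 2.9 + (17.9 - 2.9) * 0.083911
Step 4: f = 2.9 + 15.0 * 0.083911
Step 5: f = 4.16 cm/hr

4.16


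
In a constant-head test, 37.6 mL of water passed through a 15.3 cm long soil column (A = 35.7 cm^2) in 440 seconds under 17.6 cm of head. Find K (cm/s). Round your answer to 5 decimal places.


Step 1: K = Q * L / (A * t * h)
Step 2: Numerator = 37.6 * 15.3 = 575.28
Step 3: Denominator = 35.7 * 440 * 17.6 = 276460.8
Step 4: K = 575.28 / 276460.8 = 0.00208 cm/s

0.00208


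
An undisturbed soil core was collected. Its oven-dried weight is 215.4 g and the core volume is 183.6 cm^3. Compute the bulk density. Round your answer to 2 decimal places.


Step 1: Identify the formula: BD = dry mass / volume
Step 2: Substitute values: BD = 215.4 / 183.6
Step 3: BD = 1.17 g/cm^3

1.17


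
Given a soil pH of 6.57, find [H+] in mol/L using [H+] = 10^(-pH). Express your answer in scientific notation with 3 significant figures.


Step 1: [H+] = 10^(-pH)
Step 2: [H+] = 10^(-6.57)
Step 3: [H+] = 2.69e-07 mol/L

2.69e-07


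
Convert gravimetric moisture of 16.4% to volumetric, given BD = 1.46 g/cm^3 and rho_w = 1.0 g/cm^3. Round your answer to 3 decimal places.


Step 1: theta = (w / 100) * BD / rho_w
Step 2: theta = (16.4 / 100) * 1.46 / 1.0
Step 3: theta = 0.164 * 1.46
Step 4: theta = 0.239

0.239


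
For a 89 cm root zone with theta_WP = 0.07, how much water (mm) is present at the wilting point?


Step 1: Water (mm) = theta_WP * depth * 10
Step 2: Water = 0.07 * 89 * 10
Step 3: Water = 62.3 mm

62.3


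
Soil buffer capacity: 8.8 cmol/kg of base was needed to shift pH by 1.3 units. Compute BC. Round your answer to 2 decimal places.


Step 1: BC = change in base / change in pH
Step 2: BC = 8.8 / 1.3
Step 3: BC = 6.77 cmol/(kg*pH unit)

6.77


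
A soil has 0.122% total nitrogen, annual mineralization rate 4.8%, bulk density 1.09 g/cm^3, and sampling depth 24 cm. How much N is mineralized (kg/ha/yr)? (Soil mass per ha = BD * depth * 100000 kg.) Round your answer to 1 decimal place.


Step 1: Soil mass per ha = BD * depth * 100000 = 1.09 * 24 * 100000 = 2616000 kg
Step 2: Total N pool = soil mass * N%/100 = 2616000 * 0.122/100 = 3191.52 kg/ha
Step 3: N mineralized = N pool * rate%/100 = 3191.52 * 4.8/100 = 153.2 kg/ha/yr

153.2


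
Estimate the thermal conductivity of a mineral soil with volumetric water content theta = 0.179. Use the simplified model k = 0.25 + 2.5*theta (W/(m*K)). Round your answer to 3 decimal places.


Step 1: k = 0.25 + 2.5 * theta
Step 2: k = 0.25 + 2.5 * 0.179
Step 3: k = 0.25 + 0.448
Step 4: k = 0.698 W/(m*K)

0.698


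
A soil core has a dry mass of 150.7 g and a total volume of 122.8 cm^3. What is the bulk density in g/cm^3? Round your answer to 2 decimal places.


Step 1: Identify the formula: BD = dry mass / volume
Step 2: Substitute values: BD = 150.7 / 122.8
Step 3: BD = 1.23 g/cm^3

1.23


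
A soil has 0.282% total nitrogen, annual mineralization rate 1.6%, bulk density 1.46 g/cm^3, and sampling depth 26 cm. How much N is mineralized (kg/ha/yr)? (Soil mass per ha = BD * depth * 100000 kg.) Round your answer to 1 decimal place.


Step 1: Soil mass per ha = BD * depth * 100000 = 1.46 * 26 * 100000 = 3796000 kg
Step 2: Total N pool = soil mass * N%/100 = 3796000 * 0.282/100 = 10704.72 kg/ha
Step 3: N mineralized = N pool * rate%/100 = 10704.72 * 1.6/100 = 171.3 kg/ha/yr

171.3


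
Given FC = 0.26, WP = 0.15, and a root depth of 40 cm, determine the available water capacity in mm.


Step 1: Available water = (FC - WP) * depth * 10
Step 2: AW = (0.26 - 0.15) * 40 * 10
Step 3: AW = 0.11 * 40 * 10
Step 4: AW = 44.0 mm

44.0


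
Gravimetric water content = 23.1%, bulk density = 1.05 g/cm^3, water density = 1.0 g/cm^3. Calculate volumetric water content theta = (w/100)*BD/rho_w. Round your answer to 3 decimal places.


Step 1: theta = (w / 100) * BD / rho_w
Step 2: theta = (23.1 / 100) * 1.05 / 1.0
Step 3: theta = 0.231 * 1.05
Step 4: theta = 0.243

0.243


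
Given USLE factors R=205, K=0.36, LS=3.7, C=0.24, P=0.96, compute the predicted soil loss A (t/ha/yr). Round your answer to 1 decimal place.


Step 1: A = R * K * LS * C * P
Step 2: R * K = 205 * 0.36 = 73.8
Step 3: (R*K) * LS = 73.8 * 3.7 = 273.06
Step 4: * C * P = 273.06 * 0.24 * 0.96 = 62.9
Step 5: A = 62.9 t/(ha*yr)

62.9


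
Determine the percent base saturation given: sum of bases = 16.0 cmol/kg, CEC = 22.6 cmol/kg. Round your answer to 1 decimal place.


Step 1: BS = 100 * (sum of bases) / CEC
Step 2: BS = 100 * 16.0 / 22.6
Step 3: BS = 70.8%

70.8


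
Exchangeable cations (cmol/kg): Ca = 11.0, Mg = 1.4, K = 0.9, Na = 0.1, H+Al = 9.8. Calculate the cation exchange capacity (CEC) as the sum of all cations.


Step 1: CEC = Ca + Mg + K + Na + (H+Al)
Step 2: CEC = 11.0 + 1.4 + 0.9 + 0.1 + 9.8
Step 3: CEC = 23.2 cmol/kg

23.2


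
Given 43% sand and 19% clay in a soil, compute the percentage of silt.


Step 1: sand + silt + clay = 100%
Step 2: silt = 100 - sand - clay
Step 3: silt = 100 - 43 - 19
Step 4: silt = 38%

38


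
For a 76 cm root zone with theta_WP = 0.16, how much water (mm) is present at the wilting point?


Step 1: Water (mm) = theta_WP * depth * 10
Step 2: Water = 0.16 * 76 * 10
Step 3: Water = 121.6 mm

121.6


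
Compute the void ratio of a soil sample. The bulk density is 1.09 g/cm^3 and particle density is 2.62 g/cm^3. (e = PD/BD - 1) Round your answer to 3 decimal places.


Step 1: e = PD / BD - 1
Step 2: e = 2.62 / 1.09 - 1
Step 3: e = 2.40367 - 1
Step 4: e = 1.404

1.404


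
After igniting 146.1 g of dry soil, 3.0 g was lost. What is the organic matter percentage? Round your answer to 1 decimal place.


Step 1: OM% = 100 * LOI / sample mass
Step 2: OM = 100 * 3.0 / 146.1
Step 3: OM = 2.1%

2.1


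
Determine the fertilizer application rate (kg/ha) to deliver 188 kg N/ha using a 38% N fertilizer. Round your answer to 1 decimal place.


Step 1: Fertilizer rate = target N / (N content / 100)
Step 2: Rate = 188 / (38 / 100)
Step 3: Rate = 188 / 0.38
Step 4: Rate = 494.7 kg/ha

494.7


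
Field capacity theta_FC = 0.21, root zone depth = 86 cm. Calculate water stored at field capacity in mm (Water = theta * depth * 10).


Step 1: Water (mm) = theta_FC * depth (cm) * 10
Step 2: Water = 0.21 * 86 * 10
Step 3: Water = 180.6 mm

180.6


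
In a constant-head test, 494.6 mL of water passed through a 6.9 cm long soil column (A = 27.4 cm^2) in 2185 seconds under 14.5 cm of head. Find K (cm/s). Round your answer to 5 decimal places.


Step 1: K = Q * L / (A * t * h)
Step 2: Numerator = 494.6 * 6.9 = 3412.74
Step 3: Denominator = 27.4 * 2185 * 14.5 = 868100.5
Step 4: K = 3412.74 / 868100.5 = 0.00393 cm/s

0.00393


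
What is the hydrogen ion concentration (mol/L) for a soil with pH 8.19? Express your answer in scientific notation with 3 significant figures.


Step 1: [H+] = 10^(-pH)
Step 2: [H+] = 10^(-8.19)
Step 3: [H+] = 6.46e-09 mol/L

6.46e-09


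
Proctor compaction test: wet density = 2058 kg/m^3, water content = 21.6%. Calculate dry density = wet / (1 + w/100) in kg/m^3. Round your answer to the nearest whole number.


Step 1: Dry density = wet density / (1 + w/100)
Step 2: Dry density = 2058 / (1 + 21.6/100)
Step 3: Dry density = 2058 / 1.216
Step 4: Dry density = 1692 kg/m^3

1692


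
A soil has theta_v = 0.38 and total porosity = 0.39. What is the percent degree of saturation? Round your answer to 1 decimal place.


Step 1: S = 100 * theta_v / n
Step 2: S = 100 * 0.38 / 0.39
Step 3: S = 97.4%

97.4


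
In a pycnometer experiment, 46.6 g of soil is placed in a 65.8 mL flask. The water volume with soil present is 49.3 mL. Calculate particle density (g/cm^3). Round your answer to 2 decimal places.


Step 1: Volume of solids = flask volume - water volume with soil
Step 2: V_solids = 65.8 - 49.3 = 16.5 mL
Step 3: Particle density = mass / V_solids = 46.6 / 16.5 = 2.82 g/cm^3

2.82


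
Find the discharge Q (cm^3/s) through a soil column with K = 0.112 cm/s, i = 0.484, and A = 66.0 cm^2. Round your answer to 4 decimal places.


Step 1: Apply Darcy's law: Q = K * i * A
Step 2: Q = 0.112 * 0.484 * 66.0
Step 3: Q = 3.5777 cm^3/s

3.5777


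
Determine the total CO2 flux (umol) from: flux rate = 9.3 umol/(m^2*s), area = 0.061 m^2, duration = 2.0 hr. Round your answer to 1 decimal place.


Step 1: Convert time to seconds: 2.0 hr * 3600 = 7200.0 s
Step 2: Total = flux * area * time_s
Step 3: Total = 9.3 * 0.061 * 7200.0
Step 4: Total = 4084.6 umol

4084.6


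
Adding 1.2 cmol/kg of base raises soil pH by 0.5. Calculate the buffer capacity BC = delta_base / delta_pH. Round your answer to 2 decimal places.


Step 1: BC = change in base / change in pH
Step 2: BC = 1.2 / 0.5
Step 3: BC = 2.4 cmol/(kg*pH unit)

2.4


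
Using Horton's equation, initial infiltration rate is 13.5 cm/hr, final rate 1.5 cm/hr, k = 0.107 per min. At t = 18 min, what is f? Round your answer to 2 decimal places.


Step 1: f = fc + (f0 - fc) * exp(-k * t)
Step 2: exp(-0.107 * 18) = 0.14573
Step 3: f = 1.5 + (13.5 - 1.5) * 0.14573
Step 4: f = 1.5 + 12.0 * 0.14573
Step 5: f = 3.25 cm/hr

3.25


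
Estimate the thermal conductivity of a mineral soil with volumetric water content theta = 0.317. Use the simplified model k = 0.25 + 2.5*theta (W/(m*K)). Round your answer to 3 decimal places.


Step 1: k = 0.25 + 2.5 * theta
Step 2: k = 0.25 + 2.5 * 0.317
Step 3: k = 0.25 + 0.793
Step 4: k = 1.043 W/(m*K)

1.043


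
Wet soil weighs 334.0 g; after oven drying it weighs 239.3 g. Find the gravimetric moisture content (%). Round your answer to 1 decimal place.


Step 1: Water mass = wet - dry = 334.0 - 239.3 = 94.7 g
Step 2: w = 100 * water mass / dry mass
Step 3: w = 100 * 94.7 / 239.3 = 39.6%

39.6


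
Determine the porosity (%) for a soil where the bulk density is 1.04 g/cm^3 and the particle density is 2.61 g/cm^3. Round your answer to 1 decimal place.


Step 1: Formula: n = 100 * (1 - BD / PD)
Step 2: n = 100 * (1 - 1.04 / 2.61)
Step 3: n = 100 * (1 - 0.39847)
Step 4: n = 60.2%

60.2


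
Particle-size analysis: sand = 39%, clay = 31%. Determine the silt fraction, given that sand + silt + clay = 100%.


Step 1: sand + silt + clay = 100%
Step 2: silt = 100 - sand - clay
Step 3: silt = 100 - 39 - 31
Step 4: silt = 30%

30


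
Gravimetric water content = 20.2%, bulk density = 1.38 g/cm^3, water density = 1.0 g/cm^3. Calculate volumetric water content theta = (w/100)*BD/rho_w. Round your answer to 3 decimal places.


Step 1: theta = (w / 100) * BD / rho_w
Step 2: theta = (20.2 / 100) * 1.38 / 1.0
Step 3: theta = 0.202 * 1.38
Step 4: theta = 0.279

0.279


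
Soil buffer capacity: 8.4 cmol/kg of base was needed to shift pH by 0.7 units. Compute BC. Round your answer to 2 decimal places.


Step 1: BC = change in base / change in pH
Step 2: BC = 8.4 / 0.7
Step 3: BC = 12.0 cmol/(kg*pH unit)

12.0


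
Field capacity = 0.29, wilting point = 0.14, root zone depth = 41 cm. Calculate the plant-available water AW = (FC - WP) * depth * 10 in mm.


Step 1: Available water = (FC - WP) * depth * 10
Step 2: AW = (0.29 - 0.14) * 41 * 10
Step 3: AW = 0.15 * 41 * 10
Step 4: AW = 61.5 mm

61.5


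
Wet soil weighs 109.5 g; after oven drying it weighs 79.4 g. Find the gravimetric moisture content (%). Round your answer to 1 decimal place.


Step 1: Water mass = wet - dry = 109.5 - 79.4 = 30.1 g
Step 2: w = 100 * water mass / dry mass
Step 3: w = 100 * 30.1 / 79.4 = 37.9%

37.9


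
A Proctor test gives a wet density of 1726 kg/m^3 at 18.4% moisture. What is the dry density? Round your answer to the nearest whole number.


Step 1: Dry density = wet density / (1 + w/100)
Step 2: Dry density = 1726 / (1 + 18.4/100)
Step 3: Dry density = 1726 / 1.184
Step 4: Dry density = 1458 kg/m^3

1458


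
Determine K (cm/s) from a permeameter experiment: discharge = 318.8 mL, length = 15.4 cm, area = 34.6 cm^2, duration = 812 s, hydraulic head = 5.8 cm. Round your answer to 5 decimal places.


Step 1: K = Q * L / (A * t * h)
Step 2: Numerator = 318.8 * 15.4 = 4909.52
Step 3: Denominator = 34.6 * 812 * 5.8 = 162952.16
Step 4: K = 4909.52 / 162952.16 = 0.03013 cm/s

0.03013


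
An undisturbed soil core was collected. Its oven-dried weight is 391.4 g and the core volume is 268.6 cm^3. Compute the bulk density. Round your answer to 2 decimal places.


Step 1: Identify the formula: BD = dry mass / volume
Step 2: Substitute values: BD = 391.4 / 268.6
Step 3: BD = 1.46 g/cm^3

1.46


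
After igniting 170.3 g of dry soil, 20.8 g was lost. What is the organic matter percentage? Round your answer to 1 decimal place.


Step 1: OM% = 100 * LOI / sample mass
Step 2: OM = 100 * 20.8 / 170.3
Step 3: OM = 12.2%

12.2


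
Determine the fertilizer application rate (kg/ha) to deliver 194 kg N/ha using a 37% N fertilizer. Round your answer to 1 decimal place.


Step 1: Fertilizer rate = target N / (N content / 100)
Step 2: Rate = 194 / (37 / 100)
Step 3: Rate = 194 / 0.37
Step 4: Rate = 524.3 kg/ha

524.3


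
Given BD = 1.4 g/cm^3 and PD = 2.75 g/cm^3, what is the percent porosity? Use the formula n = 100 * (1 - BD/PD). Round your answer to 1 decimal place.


Step 1: Formula: n = 100 * (1 - BD / PD)
Step 2: n = 100 * (1 - 1.4 / 2.75)
Step 3: n = 100 * (1 - 0.50909)
Step 4: n = 49.1%

49.1


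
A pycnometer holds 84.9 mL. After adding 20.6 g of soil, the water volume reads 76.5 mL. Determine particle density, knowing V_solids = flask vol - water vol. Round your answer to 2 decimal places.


Step 1: Volume of solids = flask volume - water volume with soil
Step 2: V_solids = 84.9 - 76.5 = 8.4 mL
Step 3: Particle density = mass / V_solids = 20.6 / 8.4 = 2.45 g/cm^3

2.45


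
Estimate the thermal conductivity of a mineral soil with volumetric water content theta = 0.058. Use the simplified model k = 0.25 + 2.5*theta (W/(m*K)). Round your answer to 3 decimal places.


Step 1: k = 0.25 + 2.5 * theta
Step 2: k = 0.25 + 2.5 * 0.058
Step 3: k = 0.25 + 0.145
Step 4: k = 0.395 W/(m*K)

0.395


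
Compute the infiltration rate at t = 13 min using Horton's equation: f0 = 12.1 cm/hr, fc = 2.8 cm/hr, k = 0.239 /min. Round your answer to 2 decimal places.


Step 1: f = fc + (f0 - fc) * exp(-k * t)
Step 2: exp(-0.239 * 13) = 0.044735
Step 3: f = 2.8 + (12.1 - 2.8) * 0.044735
Step 4: f = 2.8 + 9.3 * 0.044735
Step 5: f = 3.22 cm/hr

3.22


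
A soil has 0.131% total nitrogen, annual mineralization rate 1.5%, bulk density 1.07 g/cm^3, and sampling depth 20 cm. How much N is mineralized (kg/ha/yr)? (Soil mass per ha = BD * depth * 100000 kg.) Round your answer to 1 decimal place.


Step 1: Soil mass per ha = BD * depth * 100000 = 1.07 * 20 * 100000 = 2140000 kg
Step 2: Total N pool = soil mass * N%/100 = 2140000 * 0.131/100 = 2803.4 kg/ha
Step 3: N mineralized = N pool * rate%/100 = 2803.4 * 1.5/100 = 42.1 kg/ha/yr

42.1


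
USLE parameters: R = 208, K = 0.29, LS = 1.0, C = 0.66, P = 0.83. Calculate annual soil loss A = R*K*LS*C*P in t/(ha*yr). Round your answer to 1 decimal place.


Step 1: A = R * K * LS * C * P
Step 2: R * K = 208 * 0.29 = 60.32
Step 3: (R*K) * LS = 60.32 * 1.0 = 60.32
Step 4: * C * P = 60.32 * 0.66 * 0.83 = 33.0
Step 5: A = 33.0 t/(ha*yr)

33.0


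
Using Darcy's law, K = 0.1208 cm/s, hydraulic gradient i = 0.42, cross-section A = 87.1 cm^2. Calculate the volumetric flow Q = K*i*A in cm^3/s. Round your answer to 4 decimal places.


Step 1: Apply Darcy's law: Q = K * i * A
Step 2: Q = 0.1208 * 0.42 * 87.1
Step 3: Q = 4.4191 cm^3/s

4.4191


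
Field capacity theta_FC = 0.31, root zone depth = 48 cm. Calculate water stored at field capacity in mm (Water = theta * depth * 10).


Step 1: Water (mm) = theta_FC * depth (cm) * 10
Step 2: Water = 0.31 * 48 * 10
Step 3: Water = 148.8 mm

148.8


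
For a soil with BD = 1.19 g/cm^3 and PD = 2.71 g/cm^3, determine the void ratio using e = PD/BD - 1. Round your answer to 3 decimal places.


Step 1: e = PD / BD - 1
Step 2: e = 2.71 / 1.19 - 1
Step 3: e = 2.27731 - 1
Step 4: e = 1.277

1.277


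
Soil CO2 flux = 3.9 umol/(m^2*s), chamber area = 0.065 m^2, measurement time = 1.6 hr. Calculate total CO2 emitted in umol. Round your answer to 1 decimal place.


Step 1: Convert time to seconds: 1.6 hr * 3600 = 5760.0 s
Step 2: Total = flux * area * time_s
Step 3: Total = 3.9 * 0.065 * 5760.0
Step 4: Total = 1460.2 umol

1460.2


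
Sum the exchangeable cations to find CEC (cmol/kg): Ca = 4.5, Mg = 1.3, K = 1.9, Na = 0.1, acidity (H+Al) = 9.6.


Step 1: CEC = Ca + Mg + K + Na + (H+Al)
Step 2: CEC = 4.5 + 1.3 + 1.9 + 0.1 + 9.6
Step 3: CEC = 17.4 cmol/kg

17.4


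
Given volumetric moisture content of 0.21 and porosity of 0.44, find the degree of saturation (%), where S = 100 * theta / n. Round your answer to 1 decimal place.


Step 1: S = 100 * theta_v / n
Step 2: S = 100 * 0.21 / 0.44
Step 3: S = 47.7%

47.7


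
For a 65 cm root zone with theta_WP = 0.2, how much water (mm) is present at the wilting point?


Step 1: Water (mm) = theta_WP * depth * 10
Step 2: Water = 0.2 * 65 * 10
Step 3: Water = 130.0 mm

130.0


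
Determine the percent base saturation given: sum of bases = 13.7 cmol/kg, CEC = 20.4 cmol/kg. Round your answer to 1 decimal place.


Step 1: BS = 100 * (sum of bases) / CEC
Step 2: BS = 100 * 13.7 / 20.4
Step 3: BS = 67.2%

67.2


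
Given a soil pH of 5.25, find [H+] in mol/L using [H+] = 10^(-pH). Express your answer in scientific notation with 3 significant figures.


Step 1: [H+] = 10^(-pH)
Step 2: [H+] = 10^(-5.25)
Step 3: [H+] = 5.62e-06 mol/L

5.62e-06


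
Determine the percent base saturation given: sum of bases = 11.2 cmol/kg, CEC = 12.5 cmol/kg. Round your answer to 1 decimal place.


Step 1: BS = 100 * (sum of bases) / CEC
Step 2: BS = 100 * 11.2 / 12.5
Step 3: BS = 89.6%

89.6


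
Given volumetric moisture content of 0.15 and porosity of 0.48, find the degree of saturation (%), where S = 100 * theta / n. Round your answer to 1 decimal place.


Step 1: S = 100 * theta_v / n
Step 2: S = 100 * 0.15 / 0.48
Step 3: S = 31.3%

31.3


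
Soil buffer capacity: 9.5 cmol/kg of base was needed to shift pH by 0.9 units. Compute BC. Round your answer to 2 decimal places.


Step 1: BC = change in base / change in pH
Step 2: BC = 9.5 / 0.9
Step 3: BC = 10.56 cmol/(kg*pH unit)

10.56


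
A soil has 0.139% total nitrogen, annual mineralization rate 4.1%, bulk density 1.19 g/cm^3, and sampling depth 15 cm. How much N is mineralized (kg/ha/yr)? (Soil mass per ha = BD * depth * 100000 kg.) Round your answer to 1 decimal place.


Step 1: Soil mass per ha = BD * depth * 100000 = 1.19 * 15 * 100000 = 1785000 kg
Step 2: Total N pool = soil mass * N%/100 = 1785000 * 0.139/100 = 2481.15 kg/ha
Step 3: N mineralized = N pool * rate%/100 = 2481.15 * 4.1/100 = 101.7 kg/ha/yr

101.7


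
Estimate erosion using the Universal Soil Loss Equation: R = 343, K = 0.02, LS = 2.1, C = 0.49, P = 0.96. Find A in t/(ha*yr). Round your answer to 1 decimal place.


Step 1: A = R * K * LS * C * P
Step 2: R * K = 343 * 0.02 = 6.86
Step 3: (R*K) * LS = 6.86 * 2.1 = 14.406
Step 4: * C * P = 14.406 * 0.49 * 0.96 = 6.8
Step 5: A = 6.8 t/(ha*yr)

6.8


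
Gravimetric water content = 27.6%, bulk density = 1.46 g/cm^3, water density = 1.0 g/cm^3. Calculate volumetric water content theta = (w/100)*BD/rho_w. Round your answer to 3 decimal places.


Step 1: theta = (w / 100) * BD / rho_w
Step 2: theta = (27.6 / 100) * 1.46 / 1.0
Step 3: theta = 0.276 * 1.46
Step 4: theta = 0.403

0.403


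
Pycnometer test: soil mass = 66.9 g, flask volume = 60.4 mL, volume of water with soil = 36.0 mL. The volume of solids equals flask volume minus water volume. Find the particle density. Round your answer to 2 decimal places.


Step 1: Volume of solids = flask volume - water volume with soil
Step 2: V_solids = 60.4 - 36.0 = 24.4 mL
Step 3: Particle density = mass / V_solids = 66.9 / 24.4 = 2.74 g/cm^3

2.74


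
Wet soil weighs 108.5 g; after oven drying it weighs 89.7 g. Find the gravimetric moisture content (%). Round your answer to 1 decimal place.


Step 1: Water mass = wet - dry = 108.5 - 89.7 = 18.8 g
Step 2: w = 100 * water mass / dry mass
Step 3: w = 100 * 18.8 / 89.7 = 21.0%

21.0


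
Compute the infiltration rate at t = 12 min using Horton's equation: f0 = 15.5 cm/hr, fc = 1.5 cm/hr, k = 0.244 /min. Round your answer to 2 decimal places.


Step 1: f = fc + (f0 - fc) * exp(-k * t)
Step 2: exp(-0.244 * 12) = 0.053504
Step 3: f = 1.5 + (15.5 - 1.5) * 0.053504
Step 4: f = 1.5 + 14.0 * 0.053504
Step 5: f = 2.25 cm/hr

2.25


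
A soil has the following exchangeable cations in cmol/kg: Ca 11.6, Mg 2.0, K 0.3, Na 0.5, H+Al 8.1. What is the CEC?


Step 1: CEC = Ca + Mg + K + Na + (H+Al)
Step 2: CEC = 11.6 + 2.0 + 0.3 + 0.5 + 8.1
Step 3: CEC = 22.5 cmol/kg

22.5


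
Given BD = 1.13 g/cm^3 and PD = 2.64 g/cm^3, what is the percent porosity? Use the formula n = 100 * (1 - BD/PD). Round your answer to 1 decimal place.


Step 1: Formula: n = 100 * (1 - BD / PD)
Step 2: n = 100 * (1 - 1.13 / 2.64)
Step 3: n = 100 * (1 - 0.42803)
Step 4: n = 57.2%

57.2


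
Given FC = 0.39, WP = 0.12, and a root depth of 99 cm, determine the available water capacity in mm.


Step 1: Available water = (FC - WP) * depth * 10
Step 2: AW = (0.39 - 0.12) * 99 * 10
Step 3: AW = 0.27 * 99 * 10
Step 4: AW = 267.3 mm

267.3


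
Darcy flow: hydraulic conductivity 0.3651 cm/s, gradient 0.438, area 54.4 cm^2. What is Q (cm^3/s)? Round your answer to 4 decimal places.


Step 1: Apply Darcy's law: Q = K * i * A
Step 2: Q = 0.3651 * 0.438 * 54.4
Step 3: Q = 8.6993 cm^3/s

8.6993


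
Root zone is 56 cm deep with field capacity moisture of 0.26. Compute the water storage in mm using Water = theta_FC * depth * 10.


Step 1: Water (mm) = theta_FC * depth (cm) * 10
Step 2: Water = 0.26 * 56 * 10
Step 3: Water = 145.6 mm

145.6


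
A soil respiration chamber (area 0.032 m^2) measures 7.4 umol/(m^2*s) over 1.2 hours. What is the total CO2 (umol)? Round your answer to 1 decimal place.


Step 1: Convert time to seconds: 1.2 hr * 3600 = 4320.0 s
Step 2: Total = flux * area * time_s
Step 3: Total = 7.4 * 0.032 * 4320.0
Step 4: Total = 1023.0 umol

1023.0


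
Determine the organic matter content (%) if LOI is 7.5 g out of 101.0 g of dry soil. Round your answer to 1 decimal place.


Step 1: OM% = 100 * LOI / sample mass
Step 2: OM = 100 * 7.5 / 101.0
Step 3: OM = 7.4%

7.4


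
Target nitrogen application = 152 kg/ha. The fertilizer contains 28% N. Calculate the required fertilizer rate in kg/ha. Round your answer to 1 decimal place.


Step 1: Fertilizer rate = target N / (N content / 100)
Step 2: Rate = 152 / (28 / 100)
Step 3: Rate = 152 / 0.28
Step 4: Rate = 542.9 kg/ha

542.9


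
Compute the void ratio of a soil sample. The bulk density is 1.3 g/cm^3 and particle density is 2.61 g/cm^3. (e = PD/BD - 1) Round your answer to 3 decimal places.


Step 1: e = PD / BD - 1
Step 2: e = 2.61 / 1.3 - 1
Step 3: e = 2.00769 - 1
Step 4: e = 1.008

1.008


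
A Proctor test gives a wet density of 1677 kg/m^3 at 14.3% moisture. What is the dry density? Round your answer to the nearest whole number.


Step 1: Dry density = wet density / (1 + w/100)
Step 2: Dry density = 1677 / (1 + 14.3/100)
Step 3: Dry density = 1677 / 1.143
Step 4: Dry density = 1467 kg/m^3

1467


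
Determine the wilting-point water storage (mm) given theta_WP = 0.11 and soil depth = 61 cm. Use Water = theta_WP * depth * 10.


Step 1: Water (mm) = theta_WP * depth * 10
Step 2: Water = 0.11 * 61 * 10
Step 3: Water = 67.1 mm

67.1


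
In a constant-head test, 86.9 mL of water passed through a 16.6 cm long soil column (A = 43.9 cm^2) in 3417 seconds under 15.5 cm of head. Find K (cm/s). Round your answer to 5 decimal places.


Step 1: K = Q * L / (A * t * h)
Step 2: Numerator = 86.9 * 16.6 = 1442.54
Step 3: Denominator = 43.9 * 3417 * 15.5 = 2325097.65
Step 4: K = 1442.54 / 2325097.65 = 0.00062 cm/s

0.00062


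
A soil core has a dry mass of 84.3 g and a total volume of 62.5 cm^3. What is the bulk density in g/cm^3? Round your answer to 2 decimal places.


Step 1: Identify the formula: BD = dry mass / volume
Step 2: Substitute values: BD = 84.3 / 62.5
Step 3: BD = 1.35 g/cm^3

1.35


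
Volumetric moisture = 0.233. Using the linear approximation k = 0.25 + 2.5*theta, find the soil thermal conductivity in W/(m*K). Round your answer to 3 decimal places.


Step 1: k = 0.25 + 2.5 * theta
Step 2: k = 0.25 + 2.5 * 0.233
Step 3: k = 0.25 + 0.583
Step 4: k = 0.833 W/(m*K)

0.833


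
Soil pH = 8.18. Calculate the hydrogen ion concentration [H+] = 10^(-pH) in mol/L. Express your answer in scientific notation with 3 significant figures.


Step 1: [H+] = 10^(-pH)
Step 2: [H+] = 10^(-8.18)
Step 3: [H+] = 6.61e-09 mol/L

6.61e-09


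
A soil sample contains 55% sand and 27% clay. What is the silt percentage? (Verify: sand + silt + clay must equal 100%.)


Step 1: sand + silt + clay = 100%
Step 2: silt = 100 - sand - clay
Step 3: silt = 100 - 55 - 27
Step 4: silt = 18%

18


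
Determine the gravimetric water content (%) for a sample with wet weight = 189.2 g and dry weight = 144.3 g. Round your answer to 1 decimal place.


Step 1: Water mass = wet - dry = 189.2 - 144.3 = 44.9 g
Step 2: w = 100 * water mass / dry mass
Step 3: w = 100 * 44.9 / 144.3 = 31.1%

31.1


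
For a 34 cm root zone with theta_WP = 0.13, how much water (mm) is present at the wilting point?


Step 1: Water (mm) = theta_WP * depth * 10
Step 2: Water = 0.13 * 34 * 10
Step 3: Water = 44.2 mm

44.2


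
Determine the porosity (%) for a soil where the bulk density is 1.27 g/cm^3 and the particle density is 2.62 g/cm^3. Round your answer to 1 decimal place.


Step 1: Formula: n = 100 * (1 - BD / PD)
Step 2: n = 100 * (1 - 1.27 / 2.62)
Step 3: n = 100 * (1 - 0.48473)
Step 4: n = 51.5%

51.5


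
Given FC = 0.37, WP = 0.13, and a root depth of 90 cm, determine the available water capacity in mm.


Step 1: Available water = (FC - WP) * depth * 10
Step 2: AW = (0.37 - 0.13) * 90 * 10
Step 3: AW = 0.24 * 90 * 10
Step 4: AW = 216.0 mm

216.0


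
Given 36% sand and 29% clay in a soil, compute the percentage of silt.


Step 1: sand + silt + clay = 100%
Step 2: silt = 100 - sand - clay
Step 3: silt = 100 - 36 - 29
Step 4: silt = 35%

35


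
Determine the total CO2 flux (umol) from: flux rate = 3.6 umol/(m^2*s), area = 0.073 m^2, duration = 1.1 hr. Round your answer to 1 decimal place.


Step 1: Convert time to seconds: 1.1 hr * 3600 = 3960.0 s
Step 2: Total = flux * area * time_s
Step 3: Total = 3.6 * 0.073 * 3960.0
Step 4: Total = 1040.7 umol

1040.7


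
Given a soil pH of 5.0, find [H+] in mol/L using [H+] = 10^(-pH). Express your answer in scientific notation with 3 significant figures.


Step 1: [H+] = 10^(-pH)
Step 2: [H+] = 10^(-5.0)
Step 3: [H+] = 1.00e-05 mol/L

1.00e-05


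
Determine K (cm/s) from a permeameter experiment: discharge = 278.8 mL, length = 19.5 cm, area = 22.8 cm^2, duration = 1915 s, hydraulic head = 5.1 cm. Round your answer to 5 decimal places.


Step 1: K = Q * L / (A * t * h)
Step 2: Numerator = 278.8 * 19.5 = 5436.6
Step 3: Denominator = 22.8 * 1915 * 5.1 = 222676.2
Step 4: K = 5436.6 / 222676.2 = 0.02441 cm/s

0.02441


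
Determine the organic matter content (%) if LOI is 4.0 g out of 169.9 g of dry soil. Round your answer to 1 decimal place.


Step 1: OM% = 100 * LOI / sample mass
Step 2: OM = 100 * 4.0 / 169.9
Step 3: OM = 2.4%

2.4


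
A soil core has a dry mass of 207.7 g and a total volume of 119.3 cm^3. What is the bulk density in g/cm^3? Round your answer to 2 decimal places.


Step 1: Identify the formula: BD = dry mass / volume
Step 2: Substitute values: BD = 207.7 / 119.3
Step 3: BD = 1.74 g/cm^3

1.74


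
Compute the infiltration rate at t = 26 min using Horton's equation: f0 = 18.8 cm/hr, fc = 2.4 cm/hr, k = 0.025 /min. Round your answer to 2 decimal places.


Step 1: f = fc + (f0 - fc) * exp(-k * t)
Step 2: exp(-0.025 * 26) = 0.522046
Step 3: f = 2.4 + (18.8 - 2.4) * 0.522046
Step 4: f = 2.4 + 16.4 * 0.522046
Step 5: f = 10.96 cm/hr

10.96


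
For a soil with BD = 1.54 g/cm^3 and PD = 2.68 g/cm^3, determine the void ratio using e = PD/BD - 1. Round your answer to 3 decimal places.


Step 1: e = PD / BD - 1
Step 2: e = 2.68 / 1.54 - 1
Step 3: e = 1.74026 - 1
Step 4: e = 0.74

0.74


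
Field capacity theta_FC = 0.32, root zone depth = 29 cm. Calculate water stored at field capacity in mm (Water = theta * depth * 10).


Step 1: Water (mm) = theta_FC * depth (cm) * 10
Step 2: Water = 0.32 * 29 * 10
Step 3: Water = 92.8 mm

92.8


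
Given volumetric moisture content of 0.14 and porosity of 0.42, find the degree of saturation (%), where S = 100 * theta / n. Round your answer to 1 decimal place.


Step 1: S = 100 * theta_v / n
Step 2: S = 100 * 0.14 / 0.42
Step 3: S = 33.3%

33.3


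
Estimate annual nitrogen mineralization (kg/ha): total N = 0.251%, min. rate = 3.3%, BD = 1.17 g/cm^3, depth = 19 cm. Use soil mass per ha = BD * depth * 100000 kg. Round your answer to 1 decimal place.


Step 1: Soil mass per ha = BD * depth * 100000 = 1.17 * 19 * 100000 = 2223000 kg
Step 2: Total N pool = soil mass * N%/100 = 2223000 * 0.251/100 = 5579.73 kg/ha
Step 3: N mineralized = N pool * rate%/100 = 5579.73 * 3.3/100 = 184.1 kg/ha/yr

184.1


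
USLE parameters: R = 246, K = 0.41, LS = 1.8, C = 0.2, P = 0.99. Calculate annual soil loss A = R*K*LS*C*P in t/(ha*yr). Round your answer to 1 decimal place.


Step 1: A = R * K * LS * C * P
Step 2: R * K = 246 * 0.41 = 100.86
Step 3: (R*K) * LS = 100.86 * 1.8 = 181.548
Step 4: * C * P = 181.548 * 0.2 * 0.99 = 35.9
Step 5: A = 35.9 t/(ha*yr)

35.9


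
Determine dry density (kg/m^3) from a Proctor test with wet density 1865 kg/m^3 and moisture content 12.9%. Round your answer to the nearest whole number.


Step 1: Dry density = wet density / (1 + w/100)
Step 2: Dry density = 1865 / (1 + 12.9/100)
Step 3: Dry density = 1865 / 1.129
Step 4: Dry density = 1652 kg/m^3

1652


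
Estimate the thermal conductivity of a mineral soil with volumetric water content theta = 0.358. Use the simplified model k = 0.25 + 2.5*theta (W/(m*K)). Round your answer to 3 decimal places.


Step 1: k = 0.25 + 2.5 * theta
Step 2: k = 0.25 + 2.5 * 0.358
Step 3: k = 0.25 + 0.895
Step 4: k = 1.145 W/(m*K)

1.145


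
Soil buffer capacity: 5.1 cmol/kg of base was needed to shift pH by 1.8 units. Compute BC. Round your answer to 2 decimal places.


Step 1: BC = change in base / change in pH
Step 2: BC = 5.1 / 1.8
Step 3: BC = 2.83 cmol/(kg*pH unit)

2.83


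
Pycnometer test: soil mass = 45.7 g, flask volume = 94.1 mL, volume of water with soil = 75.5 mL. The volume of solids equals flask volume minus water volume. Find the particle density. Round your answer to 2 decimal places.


Step 1: Volume of solids = flask volume - water volume with soil
Step 2: V_solids = 94.1 - 75.5 = 18.6 mL
Step 3: Particle density = mass / V_solids = 45.7 / 18.6 = 2.46 g/cm^3

2.46


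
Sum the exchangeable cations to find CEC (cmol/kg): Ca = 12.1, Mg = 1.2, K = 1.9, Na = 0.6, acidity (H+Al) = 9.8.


Step 1: CEC = Ca + Mg + K + Na + (H+Al)
Step 2: CEC = 12.1 + 1.2 + 1.9 + 0.6 + 9.8
Step 3: CEC = 25.6 cmol/kg

25.6


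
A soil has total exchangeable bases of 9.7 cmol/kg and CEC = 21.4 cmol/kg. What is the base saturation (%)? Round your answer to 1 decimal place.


Step 1: BS = 100 * (sum of bases) / CEC
Step 2: BS = 100 * 9.7 / 21.4
Step 3: BS = 45.3%

45.3


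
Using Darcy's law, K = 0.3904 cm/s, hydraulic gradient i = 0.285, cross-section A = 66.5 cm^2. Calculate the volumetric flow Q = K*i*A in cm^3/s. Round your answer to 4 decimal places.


Step 1: Apply Darcy's law: Q = K * i * A
Step 2: Q = 0.3904 * 0.285 * 66.5
Step 3: Q = 7.3991 cm^3/s

7.3991


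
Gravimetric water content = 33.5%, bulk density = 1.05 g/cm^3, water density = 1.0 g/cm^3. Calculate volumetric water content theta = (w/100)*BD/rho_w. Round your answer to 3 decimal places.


Step 1: theta = (w / 100) * BD / rho_w
Step 2: theta = (33.5 / 100) * 1.05 / 1.0
Step 3: theta = 0.335 * 1.05
Step 4: theta = 0.352

0.352


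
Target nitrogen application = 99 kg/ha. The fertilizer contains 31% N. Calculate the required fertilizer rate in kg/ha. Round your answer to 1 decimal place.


Step 1: Fertilizer rate = target N / (N content / 100)
Step 2: Rate = 99 / (31 / 100)
Step 3: Rate = 99 / 0.31
Step 4: Rate = 319.4 kg/ha

319.4


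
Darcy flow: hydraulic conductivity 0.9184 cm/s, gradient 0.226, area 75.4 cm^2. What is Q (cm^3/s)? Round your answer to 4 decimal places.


Step 1: Apply Darcy's law: Q = K * i * A
Step 2: Q = 0.9184 * 0.226 * 75.4
Step 3: Q = 15.6499 cm^3/s

15.6499


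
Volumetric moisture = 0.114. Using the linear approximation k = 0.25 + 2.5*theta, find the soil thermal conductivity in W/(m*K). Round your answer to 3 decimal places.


Step 1: k = 0.25 + 2.5 * theta
Step 2: k = 0.25 + 2.5 * 0.114
Step 3: k = 0.25 + 0.285
Step 4: k = 0.535 W/(m*K)

0.535


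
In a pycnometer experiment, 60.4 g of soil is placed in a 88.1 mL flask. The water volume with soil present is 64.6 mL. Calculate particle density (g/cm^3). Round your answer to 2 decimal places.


Step 1: Volume of solids = flask volume - water volume with soil
Step 2: V_solids = 88.1 - 64.6 = 23.5 mL
Step 3: Particle density = mass / V_solids = 60.4 / 23.5 = 2.57 g/cm^3

2.57


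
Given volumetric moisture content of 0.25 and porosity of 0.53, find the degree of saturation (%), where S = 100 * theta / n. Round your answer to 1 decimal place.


Step 1: S = 100 * theta_v / n
Step 2: S = 100 * 0.25 / 0.53
Step 3: S = 47.2%

47.2


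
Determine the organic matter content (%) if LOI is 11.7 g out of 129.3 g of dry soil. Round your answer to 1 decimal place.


Step 1: OM% = 100 * LOI / sample mass
Step 2: OM = 100 * 11.7 / 129.3
Step 3: OM = 9.0%

9.0


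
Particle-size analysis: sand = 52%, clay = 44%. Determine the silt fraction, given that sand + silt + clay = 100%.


Step 1: sand + silt + clay = 100%
Step 2: silt = 100 - sand - clay
Step 3: silt = 100 - 52 - 44
Step 4: silt = 4%

4


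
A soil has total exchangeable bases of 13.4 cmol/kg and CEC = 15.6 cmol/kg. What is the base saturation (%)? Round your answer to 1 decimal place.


Step 1: BS = 100 * (sum of bases) / CEC
Step 2: BS = 100 * 13.4 / 15.6
Step 3: BS = 85.9%

85.9


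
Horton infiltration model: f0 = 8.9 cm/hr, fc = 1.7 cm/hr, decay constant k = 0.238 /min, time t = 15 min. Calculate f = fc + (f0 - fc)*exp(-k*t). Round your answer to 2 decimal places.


Step 1: f = fc + (f0 - fc) * exp(-k * t)
Step 2: exp(-0.238 * 15) = 0.028156
Step 3: f = 1.7 + (8.9 - 1.7) * 0.028156
Step 4: f = 1.7 + 7.2 * 0.028156
Step 5: f = 1.9 cm/hr

1.9


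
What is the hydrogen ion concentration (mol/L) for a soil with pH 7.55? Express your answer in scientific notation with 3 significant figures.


Step 1: [H+] = 10^(-pH)
Step 2: [H+] = 10^(-7.55)
Step 3: [H+] = 2.82e-08 mol/L

2.82e-08


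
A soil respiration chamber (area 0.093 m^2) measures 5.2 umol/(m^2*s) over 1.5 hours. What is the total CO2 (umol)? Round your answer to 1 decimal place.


Step 1: Convert time to seconds: 1.5 hr * 3600 = 5400.0 s
Step 2: Total = flux * area * time_s
Step 3: Total = 5.2 * 0.093 * 5400.0
Step 4: Total = 2611.4 umol

2611.4


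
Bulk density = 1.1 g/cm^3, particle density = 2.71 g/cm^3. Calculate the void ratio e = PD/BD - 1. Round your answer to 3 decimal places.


Step 1: e = PD / BD - 1
Step 2: e = 2.71 / 1.1 - 1
Step 3: e = 2.46364 - 1
Step 4: e = 1.464

1.464


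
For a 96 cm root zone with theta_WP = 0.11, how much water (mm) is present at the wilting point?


Step 1: Water (mm) = theta_WP * depth * 10
Step 2: Water = 0.11 * 96 * 10
Step 3: Water = 105.6 mm

105.6


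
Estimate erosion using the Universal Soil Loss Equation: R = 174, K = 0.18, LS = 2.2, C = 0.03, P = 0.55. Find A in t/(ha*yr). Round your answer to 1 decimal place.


Step 1: A = R * K * LS * C * P
Step 2: R * K = 174 * 0.18 = 31.32
Step 3: (R*K) * LS = 31.32 * 2.2 = 68.904
Step 4: * C * P = 68.904 * 0.03 * 0.55 = 1.1
Step 5: A = 1.1 t/(ha*yr)

1.1


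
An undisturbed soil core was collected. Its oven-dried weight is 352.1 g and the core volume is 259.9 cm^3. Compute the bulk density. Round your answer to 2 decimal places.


Step 1: Identify the formula: BD = dry mass / volume
Step 2: Substitute values: BD = 352.1 / 259.9
Step 3: BD = 1.35 g/cm^3

1.35


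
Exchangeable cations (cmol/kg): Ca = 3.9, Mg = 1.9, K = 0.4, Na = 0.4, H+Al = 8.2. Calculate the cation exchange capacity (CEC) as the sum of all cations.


Step 1: CEC = Ca + Mg + K + Na + (H+Al)
Step 2: CEC = 3.9 + 1.9 + 0.4 + 0.4 + 8.2
Step 3: CEC = 14.8 cmol/kg

14.8


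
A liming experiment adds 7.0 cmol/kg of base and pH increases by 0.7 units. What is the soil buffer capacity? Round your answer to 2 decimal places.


Step 1: BC = change in base / change in pH
Step 2: BC = 7.0 / 0.7
Step 3: BC = 10.0 cmol/(kg*pH unit)

10.0


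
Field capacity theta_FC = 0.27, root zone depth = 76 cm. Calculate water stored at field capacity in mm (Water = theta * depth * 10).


Step 1: Water (mm) = theta_FC * depth (cm) * 10
Step 2: Water = 0.27 * 76 * 10
Step 3: Water = 205.2 mm

205.2


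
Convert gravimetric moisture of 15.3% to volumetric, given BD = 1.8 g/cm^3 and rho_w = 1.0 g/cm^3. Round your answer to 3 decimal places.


Step 1: theta = (w / 100) * BD / rho_w
Step 2: theta = (15.3 / 100) * 1.8 / 1.0
Step 3: theta = 0.153 * 1.8
Step 4: theta = 0.275

0.275


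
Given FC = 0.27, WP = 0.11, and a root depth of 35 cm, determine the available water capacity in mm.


Step 1: Available water = (FC - WP) * depth * 10
Step 2: AW = (0.27 - 0.11) * 35 * 10
Step 3: AW = 0.16 * 35 * 10
Step 4: AW = 56.0 mm

56.0
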